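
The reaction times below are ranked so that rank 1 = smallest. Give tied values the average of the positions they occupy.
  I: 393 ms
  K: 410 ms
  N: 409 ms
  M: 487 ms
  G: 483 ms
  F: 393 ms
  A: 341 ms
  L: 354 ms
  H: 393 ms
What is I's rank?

Sorted (ascending): 341, 354, 393, 393, 393, 409, 410, 483, 487
The 3 values of 393 occupy positions 3–5 → average rank 4.
I has value 393 ms → rank 4.

4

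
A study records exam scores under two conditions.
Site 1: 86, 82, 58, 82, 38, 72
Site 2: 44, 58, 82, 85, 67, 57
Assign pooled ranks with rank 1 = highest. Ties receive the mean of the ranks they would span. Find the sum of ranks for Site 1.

35.5

Sorted (descending): 86, 85, 82, 82, 82, 72, 67, 58, 58, 57, 44, 38
The 3 values of 82 occupy positions 3–5 → average rank 4.
The 2 values of 58 occupy positions 8–9 → average rank (8+9)/2 = 8.5.
Site 1 values → pooled ranks: 86→1, 82→4, 58→8.5, 82→4, 38→12, 72→6
Rank sum = 1 + 4 + 8.5 + 4 + 12 + 6 = 35.5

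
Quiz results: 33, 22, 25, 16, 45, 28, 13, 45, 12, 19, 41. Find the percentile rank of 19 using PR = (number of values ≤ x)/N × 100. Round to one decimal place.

36.4

N = 11.
Strictly below 19: 3. Equal to 19: 1.
PR = 4/11 × 100 = 36.4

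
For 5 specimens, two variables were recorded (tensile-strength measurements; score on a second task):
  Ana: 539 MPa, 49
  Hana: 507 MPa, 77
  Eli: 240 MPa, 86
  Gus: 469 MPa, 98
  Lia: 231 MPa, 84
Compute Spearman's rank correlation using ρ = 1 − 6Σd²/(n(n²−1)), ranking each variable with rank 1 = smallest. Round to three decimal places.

-0.600

Ranks of variable 1: 5, 4, 2, 3, 1
Ranks of variable 2: 1, 2, 4, 5, 3
d = r₁ − r₂: 4, 2, -2, -2, -2
d²: 16, 4, 4, 4, 4; Σd² = 32
ρ = 1 − 6·32/(5·24) = 1 − 192/120 = -0.600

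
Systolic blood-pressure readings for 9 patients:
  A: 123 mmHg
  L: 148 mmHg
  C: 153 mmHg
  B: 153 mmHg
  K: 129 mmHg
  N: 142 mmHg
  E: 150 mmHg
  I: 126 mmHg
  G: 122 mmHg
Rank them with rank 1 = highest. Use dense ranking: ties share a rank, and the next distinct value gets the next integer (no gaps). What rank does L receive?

3

Sorted (descending): 153, 153, 150, 148, 142, 129, 126, 123, 122
The 2 values of 153 share dense rank 1.
Remaining distinct values take the next consecutive integers.
L has value 148 mmHg → rank 3.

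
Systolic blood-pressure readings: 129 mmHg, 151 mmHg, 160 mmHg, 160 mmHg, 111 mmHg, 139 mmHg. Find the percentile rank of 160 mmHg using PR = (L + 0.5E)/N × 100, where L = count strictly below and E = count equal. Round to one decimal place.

83.3

N = 6.
Strictly below 160: 4. Equal to 160: 2.
PR = (4 + 0.5·2)/6 × 100 = 83.3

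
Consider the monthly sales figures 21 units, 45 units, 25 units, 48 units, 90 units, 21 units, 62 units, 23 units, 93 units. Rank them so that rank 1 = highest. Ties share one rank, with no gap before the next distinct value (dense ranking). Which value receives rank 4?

Sorted (descending): 93, 90, 62, 48, 45, 25, 23, 21, 21
The 2 values of 21 share dense rank 8.
Remaining distinct values take the next consecutive integers.
Rank 4 → value 48.

48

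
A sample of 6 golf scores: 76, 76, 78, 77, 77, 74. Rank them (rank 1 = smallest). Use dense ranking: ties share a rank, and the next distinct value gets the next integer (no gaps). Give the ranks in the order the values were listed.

2, 2, 4, 3, 3, 1

Sorted (ascending): 74, 76, 76, 77, 77, 78
The 2 values of 76 share dense rank 2.
The 2 values of 77 share dense rank 3.
Remaining distinct values take the next consecutive integers.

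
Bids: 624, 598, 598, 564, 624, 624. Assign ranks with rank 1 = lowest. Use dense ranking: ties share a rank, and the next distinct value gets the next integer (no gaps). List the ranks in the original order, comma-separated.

Sorted (ascending): 564, 598, 598, 624, 624, 624
The 2 values of 598 share dense rank 2.
The 3 values of 624 share dense rank 3.
Remaining distinct values take the next consecutive integers.

3, 2, 2, 1, 3, 3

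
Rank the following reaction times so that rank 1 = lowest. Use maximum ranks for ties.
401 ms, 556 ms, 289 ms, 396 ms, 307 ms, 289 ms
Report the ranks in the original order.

5, 6, 2, 4, 3, 2

Sorted (ascending): 289, 289, 307, 396, 401, 556
The 2 values of 289 occupy positions 1–2 → each gets rank 2.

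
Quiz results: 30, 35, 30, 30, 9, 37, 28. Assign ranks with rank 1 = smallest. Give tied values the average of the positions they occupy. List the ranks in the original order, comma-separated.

4, 6, 4, 4, 1, 7, 2

Sorted (ascending): 9, 28, 30, 30, 30, 35, 37
The 3 values of 30 occupy positions 3–5 → average rank 4.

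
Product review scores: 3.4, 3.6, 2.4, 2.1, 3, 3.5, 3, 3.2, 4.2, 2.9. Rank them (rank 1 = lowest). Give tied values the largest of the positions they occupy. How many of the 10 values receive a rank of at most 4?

3

Sorted (ascending): 2.1, 2.4, 2.9, 3, 3, 3.2, 3.4, 3.5, 3.6, 4.2
The 2 values of 3 occupy positions 4–5 → each gets rank 5.
Ranks ≤ 4: {1, 2, 3} → 3 values.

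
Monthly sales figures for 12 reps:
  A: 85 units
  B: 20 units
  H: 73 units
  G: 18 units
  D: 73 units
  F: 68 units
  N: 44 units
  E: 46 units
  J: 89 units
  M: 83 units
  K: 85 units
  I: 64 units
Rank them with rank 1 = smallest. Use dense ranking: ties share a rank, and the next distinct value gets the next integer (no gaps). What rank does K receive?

Sorted (ascending): 18, 20, 44, 46, 64, 68, 73, 73, 83, 85, 85, 89
The 2 values of 73 share dense rank 7.
The 2 values of 85 share dense rank 9.
Remaining distinct values take the next consecutive integers.
K has value 85 units → rank 9.

9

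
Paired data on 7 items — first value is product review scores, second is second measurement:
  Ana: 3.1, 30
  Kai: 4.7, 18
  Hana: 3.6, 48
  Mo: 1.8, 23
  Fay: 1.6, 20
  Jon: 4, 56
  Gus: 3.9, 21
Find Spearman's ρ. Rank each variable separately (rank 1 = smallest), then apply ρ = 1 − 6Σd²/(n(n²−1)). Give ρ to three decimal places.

Ranks of variable 1: 3, 7, 4, 2, 1, 6, 5
Ranks of variable 2: 5, 1, 6, 4, 2, 7, 3
d = r₁ − r₂: -2, 6, -2, -2, -1, -1, 2
d²: 4, 36, 4, 4, 1, 1, 4; Σd² = 54
ρ = 1 − 6·54/(7·48) = 1 − 324/336 = 0.036

0.036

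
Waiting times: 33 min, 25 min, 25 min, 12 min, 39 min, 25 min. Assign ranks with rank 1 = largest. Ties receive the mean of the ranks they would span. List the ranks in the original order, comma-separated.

Sorted (descending): 39, 33, 25, 25, 25, 12
The 3 values of 25 occupy positions 3–5 → average rank 4.

2, 4, 4, 6, 1, 4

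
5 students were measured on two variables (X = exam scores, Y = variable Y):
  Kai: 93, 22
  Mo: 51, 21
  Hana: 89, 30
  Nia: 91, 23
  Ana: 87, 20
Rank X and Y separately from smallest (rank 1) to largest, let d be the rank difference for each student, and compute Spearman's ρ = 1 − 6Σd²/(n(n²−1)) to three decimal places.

0.500

Ranks of variable 1: 5, 1, 3, 4, 2
Ranks of variable 2: 3, 2, 5, 4, 1
d = r₁ − r₂: 2, -1, -2, 0, 1
d²: 4, 1, 4, 0, 1; Σd² = 10
ρ = 1 − 6·10/(5·24) = 1 − 60/120 = 0.500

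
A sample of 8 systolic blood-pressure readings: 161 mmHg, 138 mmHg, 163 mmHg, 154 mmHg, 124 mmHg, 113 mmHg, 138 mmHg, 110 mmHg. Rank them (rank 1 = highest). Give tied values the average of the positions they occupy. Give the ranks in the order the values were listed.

Sorted (descending): 163, 161, 154, 138, 138, 124, 113, 110
The 2 values of 138 occupy positions 4–5 → average rank (4+5)/2 = 4.5.

2, 4.5, 1, 3, 6, 7, 4.5, 8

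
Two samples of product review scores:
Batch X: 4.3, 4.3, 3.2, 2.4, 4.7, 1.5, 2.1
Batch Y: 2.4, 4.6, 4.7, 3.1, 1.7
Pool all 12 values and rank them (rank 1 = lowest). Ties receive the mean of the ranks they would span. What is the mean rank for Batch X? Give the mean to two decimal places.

Sorted (ascending): 1.5, 1.7, 2.1, 2.4, 2.4, 3.1, 3.2, 4.3, 4.3, 4.6, 4.7, 4.7
The 2 values of 2.4 occupy positions 4–5 → average rank (4+5)/2 = 4.5.
The 2 values of 4.3 occupy positions 8–9 → average rank (8+9)/2 = 8.5.
The 2 values of 4.7 occupy positions 11–12 → average rank (11+12)/2 = 11.5.
Batch X values → pooled ranks: 4.3→8.5, 4.3→8.5, 3.2→7, 2.4→4.5, 4.7→11.5, 1.5→1, 2.1→3
Mean rank = (8.5 + 8.5 + 7 + 4.5 + 11.5 + 1 + 3) / 7 = 6.29

6.29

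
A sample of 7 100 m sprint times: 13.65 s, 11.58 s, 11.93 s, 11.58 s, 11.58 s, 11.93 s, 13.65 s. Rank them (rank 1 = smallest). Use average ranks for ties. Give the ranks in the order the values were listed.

6.5, 2, 4.5, 2, 2, 4.5, 6.5

Sorted (ascending): 11.58, 11.58, 11.58, 11.93, 11.93, 13.65, 13.65
The 3 values of 11.58 occupy positions 1–3 → average rank 2.
The 2 values of 11.93 occupy positions 4–5 → average rank (4+5)/2 = 4.5.
The 2 values of 13.65 occupy positions 6–7 → average rank (6+7)/2 = 6.5.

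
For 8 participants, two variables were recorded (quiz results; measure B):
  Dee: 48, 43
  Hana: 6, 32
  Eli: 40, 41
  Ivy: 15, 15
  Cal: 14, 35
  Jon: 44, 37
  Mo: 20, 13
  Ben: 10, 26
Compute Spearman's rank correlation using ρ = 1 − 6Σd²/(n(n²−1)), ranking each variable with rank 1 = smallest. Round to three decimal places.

Ranks of variable 1: 8, 1, 6, 4, 3, 7, 5, 2
Ranks of variable 2: 8, 4, 7, 2, 5, 6, 1, 3
d = r₁ − r₂: 0, -3, -1, 2, -2, 1, 4, -1
d²: 0, 9, 1, 4, 4, 1, 16, 1; Σd² = 36
ρ = 1 − 6·36/(8·63) = 1 − 216/504 = 0.571

0.571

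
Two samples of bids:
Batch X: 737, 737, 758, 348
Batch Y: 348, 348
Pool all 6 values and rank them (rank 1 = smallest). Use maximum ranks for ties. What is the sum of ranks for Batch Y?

Sorted (ascending): 348, 348, 348, 737, 737, 758
The 3 values of 348 occupy positions 1–3 → each gets rank 3.
The 2 values of 737 occupy positions 4–5 → each gets rank 5.
Batch Y values → pooled ranks: 348→3, 348→3
Rank sum = 3 + 3 = 6

6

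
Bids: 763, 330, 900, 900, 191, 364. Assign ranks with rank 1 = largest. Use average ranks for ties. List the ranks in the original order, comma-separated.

Sorted (descending): 900, 900, 763, 364, 330, 191
The 2 values of 900 occupy positions 1–2 → average rank (1+2)/2 = 1.5.

3, 5, 1.5, 1.5, 6, 4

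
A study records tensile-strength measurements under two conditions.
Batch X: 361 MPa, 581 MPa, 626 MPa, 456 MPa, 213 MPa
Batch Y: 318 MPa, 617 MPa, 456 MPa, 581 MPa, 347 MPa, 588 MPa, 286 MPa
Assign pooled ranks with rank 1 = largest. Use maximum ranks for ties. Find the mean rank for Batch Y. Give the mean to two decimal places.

Sorted (descending): 626, 617, 588, 581, 581, 456, 456, 361, 347, 318, 286, 213
The 2 values of 581 occupy positions 4–5 → each gets rank 5.
The 2 values of 456 occupy positions 6–7 → each gets rank 7.
Batch Y values → pooled ranks: 318→10, 617→2, 456→7, 581→5, 347→9, 588→3, 286→11
Mean rank = (10 + 2 + 7 + 5 + 9 + 3 + 11) / 7 = 6.71

6.71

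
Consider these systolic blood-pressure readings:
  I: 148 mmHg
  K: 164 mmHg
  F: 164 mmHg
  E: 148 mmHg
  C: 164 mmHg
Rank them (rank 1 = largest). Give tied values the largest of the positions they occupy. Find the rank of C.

3

Sorted (descending): 164, 164, 164, 148, 148
The 3 values of 164 occupy positions 1–3 → each gets rank 3.
The 2 values of 148 occupy positions 4–5 → each gets rank 5.
C has value 164 mmHg → rank 3.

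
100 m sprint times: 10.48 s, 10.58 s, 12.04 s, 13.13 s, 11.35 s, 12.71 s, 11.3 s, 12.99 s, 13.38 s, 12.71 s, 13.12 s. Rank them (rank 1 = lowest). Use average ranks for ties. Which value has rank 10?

Sorted (ascending): 10.48, 10.58, 11.3, 11.35, 12.04, 12.71, 12.71, 12.99, 13.12, 13.13, 13.38
The 2 values of 12.71 occupy positions 6–7 → average rank (6+7)/2 = 6.5.
Rank 10 → value 13.13.

13.13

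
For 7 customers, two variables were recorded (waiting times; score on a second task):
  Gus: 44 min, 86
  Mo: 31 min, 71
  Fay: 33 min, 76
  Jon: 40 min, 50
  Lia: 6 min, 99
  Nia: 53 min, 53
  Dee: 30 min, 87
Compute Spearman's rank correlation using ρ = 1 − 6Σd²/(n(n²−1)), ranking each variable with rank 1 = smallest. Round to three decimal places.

-0.679

Ranks of variable 1: 6, 3, 4, 5, 1, 7, 2
Ranks of variable 2: 5, 3, 4, 1, 7, 2, 6
d = r₁ − r₂: 1, 0, 0, 4, -6, 5, -4
d²: 1, 0, 0, 16, 36, 25, 16; Σd² = 94
ρ = 1 − 6·94/(7·48) = 1 − 564/336 = -0.679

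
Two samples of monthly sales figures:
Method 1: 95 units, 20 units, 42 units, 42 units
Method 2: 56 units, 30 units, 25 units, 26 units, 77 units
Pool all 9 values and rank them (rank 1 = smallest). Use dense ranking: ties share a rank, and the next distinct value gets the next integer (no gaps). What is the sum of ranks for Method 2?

Sorted (ascending): 20, 25, 26, 30, 42, 42, 56, 77, 95
The 2 values of 42 share dense rank 5.
Remaining distinct values take the next consecutive integers.
Method 2 values → pooled ranks: 56→6, 30→4, 25→2, 26→3, 77→7
Rank sum = 6 + 4 + 2 + 3 + 7 = 22

22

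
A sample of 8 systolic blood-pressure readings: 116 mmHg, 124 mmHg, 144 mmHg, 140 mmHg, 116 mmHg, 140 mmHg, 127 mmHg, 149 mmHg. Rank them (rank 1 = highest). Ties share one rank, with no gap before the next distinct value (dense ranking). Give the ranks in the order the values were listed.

Sorted (descending): 149, 144, 140, 140, 127, 124, 116, 116
The 2 values of 140 share dense rank 3.
The 2 values of 116 share dense rank 6.
Remaining distinct values take the next consecutive integers.

6, 5, 2, 3, 6, 3, 4, 1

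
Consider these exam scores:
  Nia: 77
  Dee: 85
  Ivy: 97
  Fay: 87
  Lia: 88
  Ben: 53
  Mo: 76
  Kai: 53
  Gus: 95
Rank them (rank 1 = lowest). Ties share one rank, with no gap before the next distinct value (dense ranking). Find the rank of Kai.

1

Sorted (ascending): 53, 53, 76, 77, 85, 87, 88, 95, 97
The 2 values of 53 share dense rank 1.
Remaining distinct values take the next consecutive integers.
Kai has value 53 → rank 1.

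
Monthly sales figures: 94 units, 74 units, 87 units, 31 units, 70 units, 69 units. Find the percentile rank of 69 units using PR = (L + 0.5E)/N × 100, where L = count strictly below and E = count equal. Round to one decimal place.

N = 6.
Strictly below 69: 1. Equal to 69: 1.
PR = (1 + 0.5·1)/6 × 100 = 25.0

25.0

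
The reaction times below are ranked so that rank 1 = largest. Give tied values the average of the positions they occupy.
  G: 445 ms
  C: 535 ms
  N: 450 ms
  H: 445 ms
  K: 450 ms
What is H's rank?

4.5

Sorted (descending): 535, 450, 450, 445, 445
The 2 values of 450 occupy positions 2–3 → average rank (2+3)/2 = 2.5.
The 2 values of 445 occupy positions 4–5 → average rank (4+5)/2 = 4.5.
H has value 445 ms → rank 4.5.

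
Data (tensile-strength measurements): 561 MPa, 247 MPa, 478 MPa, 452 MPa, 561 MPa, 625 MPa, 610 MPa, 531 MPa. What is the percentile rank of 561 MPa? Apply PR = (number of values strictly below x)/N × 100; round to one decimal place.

N = 8.
Strictly below 561: 4. Equal to 561: 2.
PR = 4/8 × 100 = 50.0

50.0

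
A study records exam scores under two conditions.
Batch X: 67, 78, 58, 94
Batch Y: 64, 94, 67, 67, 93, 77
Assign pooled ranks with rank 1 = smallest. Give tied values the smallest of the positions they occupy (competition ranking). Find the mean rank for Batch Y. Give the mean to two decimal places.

5.17

Sorted (ascending): 58, 64, 67, 67, 67, 77, 78, 93, 94, 94
The 3 values of 67 occupy positions 3–5 → each gets rank 3.
The 2 values of 94 occupy positions 9–10 → each gets rank 9.
Batch Y values → pooled ranks: 64→2, 94→9, 67→3, 67→3, 93→8, 77→6
Mean rank = (2 + 9 + 3 + 3 + 8 + 6) / 6 = 5.17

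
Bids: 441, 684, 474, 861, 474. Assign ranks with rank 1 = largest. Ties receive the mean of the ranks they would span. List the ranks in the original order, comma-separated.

Sorted (descending): 861, 684, 474, 474, 441
The 2 values of 474 occupy positions 3–4 → average rank (3+4)/2 = 3.5.

5, 2, 3.5, 1, 3.5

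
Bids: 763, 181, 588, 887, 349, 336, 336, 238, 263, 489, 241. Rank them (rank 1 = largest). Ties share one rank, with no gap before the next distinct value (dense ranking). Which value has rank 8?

Sorted (descending): 887, 763, 588, 489, 349, 336, 336, 263, 241, 238, 181
The 2 values of 336 share dense rank 6.
Remaining distinct values take the next consecutive integers.
Rank 8 → value 241.

241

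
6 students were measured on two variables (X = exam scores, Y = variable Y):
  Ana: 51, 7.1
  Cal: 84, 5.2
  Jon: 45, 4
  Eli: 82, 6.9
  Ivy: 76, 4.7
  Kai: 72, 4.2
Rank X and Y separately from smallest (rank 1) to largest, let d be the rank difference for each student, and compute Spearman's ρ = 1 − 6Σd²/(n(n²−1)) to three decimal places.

Ranks of variable 1: 2, 6, 1, 5, 4, 3
Ranks of variable 2: 6, 4, 1, 5, 3, 2
d = r₁ − r₂: -4, 2, 0, 0, 1, 1
d²: 16, 4, 0, 0, 1, 1; Σd² = 22
ρ = 1 − 6·22/(6·35) = 1 − 132/210 = 0.371

0.371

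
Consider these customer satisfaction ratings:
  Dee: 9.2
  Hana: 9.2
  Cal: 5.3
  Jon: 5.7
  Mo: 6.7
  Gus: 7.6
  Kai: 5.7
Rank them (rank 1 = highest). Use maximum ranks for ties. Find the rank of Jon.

Sorted (descending): 9.2, 9.2, 7.6, 6.7, 5.7, 5.7, 5.3
The 2 values of 9.2 occupy positions 1–2 → each gets rank 2.
The 2 values of 5.7 occupy positions 5–6 → each gets rank 6.
Jon has value 5.7 → rank 6.

6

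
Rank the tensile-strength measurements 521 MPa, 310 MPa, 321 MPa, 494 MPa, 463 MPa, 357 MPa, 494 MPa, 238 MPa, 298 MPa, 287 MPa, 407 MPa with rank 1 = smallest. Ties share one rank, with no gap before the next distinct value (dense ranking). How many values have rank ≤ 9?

Sorted (ascending): 238, 287, 298, 310, 321, 357, 407, 463, 494, 494, 521
The 2 values of 494 share dense rank 9.
Remaining distinct values take the next consecutive integers.
Ranks ≤ 9: {1, 2, 3, 4, 5, 6, 7, 8, 9, 9} → 10 values.

10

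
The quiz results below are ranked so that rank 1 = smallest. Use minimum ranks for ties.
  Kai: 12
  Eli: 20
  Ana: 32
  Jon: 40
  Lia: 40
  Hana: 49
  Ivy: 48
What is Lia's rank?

4

Sorted (ascending): 12, 20, 32, 40, 40, 48, 49
The 2 values of 40 occupy positions 4–5 → each gets rank 4.
Lia has value 40 → rank 4.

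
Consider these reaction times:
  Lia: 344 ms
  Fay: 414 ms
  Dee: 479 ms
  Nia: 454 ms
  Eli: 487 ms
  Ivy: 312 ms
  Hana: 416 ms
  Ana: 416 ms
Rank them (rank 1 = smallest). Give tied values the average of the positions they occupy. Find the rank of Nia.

Sorted (ascending): 312, 344, 414, 416, 416, 454, 479, 487
The 2 values of 416 occupy positions 4–5 → average rank (4+5)/2 = 4.5.
Nia has value 454 ms → rank 6.

6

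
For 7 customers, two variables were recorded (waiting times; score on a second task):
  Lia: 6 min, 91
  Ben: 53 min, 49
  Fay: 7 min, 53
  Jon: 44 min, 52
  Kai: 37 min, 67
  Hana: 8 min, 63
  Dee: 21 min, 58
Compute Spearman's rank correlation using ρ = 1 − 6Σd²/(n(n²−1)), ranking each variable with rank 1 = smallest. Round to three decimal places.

Ranks of variable 1: 1, 7, 2, 6, 5, 3, 4
Ranks of variable 2: 7, 1, 3, 2, 6, 5, 4
d = r₁ − r₂: -6, 6, -1, 4, -1, -2, 0
d²: 36, 36, 1, 16, 1, 4, 0; Σd² = 94
ρ = 1 − 6·94/(7·48) = 1 − 564/336 = -0.679

-0.679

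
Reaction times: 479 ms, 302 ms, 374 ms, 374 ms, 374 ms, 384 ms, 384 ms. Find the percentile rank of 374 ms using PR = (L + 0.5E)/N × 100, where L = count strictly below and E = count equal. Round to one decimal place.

35.7

N = 7.
Strictly below 374: 1. Equal to 374: 3.
PR = (1 + 0.5·3)/7 × 100 = 35.7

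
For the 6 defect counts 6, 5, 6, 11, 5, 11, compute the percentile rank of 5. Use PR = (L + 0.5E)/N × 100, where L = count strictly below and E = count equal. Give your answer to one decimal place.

16.7

N = 6.
Strictly below 5: 0. Equal to 5: 2.
PR = (0 + 0.5·2)/6 × 100 = 16.7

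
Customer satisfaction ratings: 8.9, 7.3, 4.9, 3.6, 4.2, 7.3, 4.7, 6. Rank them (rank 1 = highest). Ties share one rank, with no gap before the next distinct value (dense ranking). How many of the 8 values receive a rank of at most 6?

7

Sorted (descending): 8.9, 7.3, 7.3, 6, 4.9, 4.7, 4.2, 3.6
The 2 values of 7.3 share dense rank 2.
Remaining distinct values take the next consecutive integers.
Ranks ≤ 6: {1, 2, 2, 3, 4, 5, 6} → 7 values.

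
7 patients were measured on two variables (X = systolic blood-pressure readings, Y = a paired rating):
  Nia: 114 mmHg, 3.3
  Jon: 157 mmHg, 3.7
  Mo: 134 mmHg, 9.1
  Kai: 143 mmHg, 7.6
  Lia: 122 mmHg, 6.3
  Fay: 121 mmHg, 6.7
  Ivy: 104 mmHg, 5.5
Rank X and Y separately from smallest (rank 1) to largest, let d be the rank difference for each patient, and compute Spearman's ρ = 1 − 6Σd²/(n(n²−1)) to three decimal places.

Ranks of variable 1: 2, 7, 5, 6, 4, 3, 1
Ranks of variable 2: 1, 2, 7, 6, 4, 5, 3
d = r₁ − r₂: 1, 5, -2, 0, 0, -2, -2
d²: 1, 25, 4, 0, 0, 4, 4; Σd² = 38
ρ = 1 − 6·38/(7·48) = 1 − 228/336 = 0.321

0.321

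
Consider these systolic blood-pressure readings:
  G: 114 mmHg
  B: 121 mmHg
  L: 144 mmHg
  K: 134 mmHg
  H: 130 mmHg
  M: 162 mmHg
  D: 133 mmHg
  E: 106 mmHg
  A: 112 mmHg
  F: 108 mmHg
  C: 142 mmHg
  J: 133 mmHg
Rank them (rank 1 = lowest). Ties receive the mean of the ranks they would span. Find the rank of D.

Sorted (ascending): 106, 108, 112, 114, 121, 130, 133, 133, 134, 142, 144, 162
The 2 values of 133 occupy positions 7–8 → average rank (7+8)/2 = 7.5.
D has value 133 mmHg → rank 7.5.

7.5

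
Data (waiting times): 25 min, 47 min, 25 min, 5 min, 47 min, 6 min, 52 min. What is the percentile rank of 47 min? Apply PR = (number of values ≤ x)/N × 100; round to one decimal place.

N = 7.
Strictly below 47: 4. Equal to 47: 2.
PR = 6/7 × 100 = 85.7

85.7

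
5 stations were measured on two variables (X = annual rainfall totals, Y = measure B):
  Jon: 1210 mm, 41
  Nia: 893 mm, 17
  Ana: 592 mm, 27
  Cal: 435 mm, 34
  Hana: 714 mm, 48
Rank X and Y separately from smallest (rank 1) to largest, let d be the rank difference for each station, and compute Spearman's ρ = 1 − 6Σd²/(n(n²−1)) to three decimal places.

Ranks of variable 1: 5, 4, 2, 1, 3
Ranks of variable 2: 4, 1, 2, 3, 5
d = r₁ − r₂: 1, 3, 0, -2, -2
d²: 1, 9, 0, 4, 4; Σd² = 18
ρ = 1 − 6·18/(5·24) = 1 − 108/120 = 0.100

0.100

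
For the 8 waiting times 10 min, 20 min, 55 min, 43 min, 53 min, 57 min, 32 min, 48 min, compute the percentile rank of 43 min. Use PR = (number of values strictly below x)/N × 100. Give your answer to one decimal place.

N = 8.
Strictly below 43: 3. Equal to 43: 1.
PR = 3/8 × 100 = 37.5

37.5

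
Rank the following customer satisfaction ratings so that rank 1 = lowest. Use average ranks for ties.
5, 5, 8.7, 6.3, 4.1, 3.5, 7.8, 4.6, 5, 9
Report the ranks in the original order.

Sorted (ascending): 3.5, 4.1, 4.6, 5, 5, 5, 6.3, 7.8, 8.7, 9
The 3 values of 5 occupy positions 4–6 → average rank 5.

5, 5, 9, 7, 2, 1, 8, 3, 5, 10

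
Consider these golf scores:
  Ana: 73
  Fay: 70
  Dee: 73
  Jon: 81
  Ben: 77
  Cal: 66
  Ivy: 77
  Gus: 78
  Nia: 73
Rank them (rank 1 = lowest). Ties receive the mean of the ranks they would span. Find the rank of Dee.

Sorted (ascending): 66, 70, 73, 73, 73, 77, 77, 78, 81
The 3 values of 73 occupy positions 3–5 → average rank 4.
The 2 values of 77 occupy positions 6–7 → average rank (6+7)/2 = 6.5.
Dee has value 73 → rank 4.

4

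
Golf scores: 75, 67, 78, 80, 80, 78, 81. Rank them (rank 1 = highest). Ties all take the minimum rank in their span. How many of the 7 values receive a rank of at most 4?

5

Sorted (descending): 81, 80, 80, 78, 78, 75, 67
The 2 values of 80 occupy positions 2–3 → each gets rank 2.
The 2 values of 78 occupy positions 4–5 → each gets rank 4.
Ranks ≤ 4: {1, 2, 2, 4, 4} → 5 values.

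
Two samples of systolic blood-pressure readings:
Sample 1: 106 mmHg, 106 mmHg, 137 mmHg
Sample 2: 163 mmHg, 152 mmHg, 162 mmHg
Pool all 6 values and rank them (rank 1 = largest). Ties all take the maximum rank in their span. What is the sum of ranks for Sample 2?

Sorted (descending): 163, 162, 152, 137, 106, 106
The 2 values of 106 occupy positions 5–6 → each gets rank 6.
Sample 2 values → pooled ranks: 163→1, 152→3, 162→2
Rank sum = 1 + 3 + 2 = 6

6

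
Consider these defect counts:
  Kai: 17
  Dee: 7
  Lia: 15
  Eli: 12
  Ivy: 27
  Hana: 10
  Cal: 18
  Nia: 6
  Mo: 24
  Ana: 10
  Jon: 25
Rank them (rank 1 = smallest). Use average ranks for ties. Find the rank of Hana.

3.5

Sorted (ascending): 6, 7, 10, 10, 12, 15, 17, 18, 24, 25, 27
The 2 values of 10 occupy positions 3–4 → average rank (3+4)/2 = 3.5.
Hana has value 10 → rank 3.5.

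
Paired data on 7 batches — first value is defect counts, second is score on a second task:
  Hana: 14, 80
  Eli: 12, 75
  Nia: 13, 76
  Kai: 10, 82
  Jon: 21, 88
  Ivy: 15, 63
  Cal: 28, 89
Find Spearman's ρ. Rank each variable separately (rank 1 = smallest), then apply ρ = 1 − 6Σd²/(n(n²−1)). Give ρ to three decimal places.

0.429

Ranks of variable 1: 4, 2, 3, 1, 6, 5, 7
Ranks of variable 2: 4, 2, 3, 5, 6, 1, 7
d = r₁ − r₂: 0, 0, 0, -4, 0, 4, 0
d²: 0, 0, 0, 16, 0, 16, 0; Σd² = 32
ρ = 1 − 6·32/(7·48) = 1 − 192/336 = 0.429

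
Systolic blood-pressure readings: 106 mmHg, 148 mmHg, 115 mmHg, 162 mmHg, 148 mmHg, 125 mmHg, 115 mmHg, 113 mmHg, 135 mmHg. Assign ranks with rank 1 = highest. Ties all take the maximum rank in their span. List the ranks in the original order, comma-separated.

9, 3, 7, 1, 3, 5, 7, 8, 4

Sorted (descending): 162, 148, 148, 135, 125, 115, 115, 113, 106
The 2 values of 148 occupy positions 2–3 → each gets rank 3.
The 2 values of 115 occupy positions 6–7 → each gets rank 7.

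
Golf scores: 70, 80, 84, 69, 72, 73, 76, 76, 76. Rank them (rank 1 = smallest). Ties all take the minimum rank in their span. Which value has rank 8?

80

Sorted (ascending): 69, 70, 72, 73, 76, 76, 76, 80, 84
The 3 values of 76 occupy positions 5–7 → each gets rank 5.
Rank 8 → value 80.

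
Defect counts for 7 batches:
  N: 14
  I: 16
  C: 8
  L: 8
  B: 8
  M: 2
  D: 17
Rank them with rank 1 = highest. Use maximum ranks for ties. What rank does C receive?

Sorted (descending): 17, 16, 14, 8, 8, 8, 2
The 3 values of 8 occupy positions 4–6 → each gets rank 6.
C has value 8 → rank 6.

6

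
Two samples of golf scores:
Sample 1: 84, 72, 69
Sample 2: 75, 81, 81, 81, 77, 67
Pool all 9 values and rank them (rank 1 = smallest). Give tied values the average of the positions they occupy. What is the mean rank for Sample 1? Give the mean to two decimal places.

Sorted (ascending): 67, 69, 72, 75, 77, 81, 81, 81, 84
The 3 values of 81 occupy positions 6–8 → average rank 7.
Sample 1 values → pooled ranks: 84→9, 72→3, 69→2
Mean rank = (9 + 3 + 2) / 3 = 4.67

4.67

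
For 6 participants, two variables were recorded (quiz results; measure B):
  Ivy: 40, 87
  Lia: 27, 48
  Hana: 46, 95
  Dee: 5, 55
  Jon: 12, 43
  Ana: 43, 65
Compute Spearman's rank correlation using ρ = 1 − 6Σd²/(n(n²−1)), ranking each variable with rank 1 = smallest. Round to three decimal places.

Ranks of variable 1: 4, 3, 6, 1, 2, 5
Ranks of variable 2: 5, 2, 6, 3, 1, 4
d = r₁ − r₂: -1, 1, 0, -2, 1, 1
d²: 1, 1, 0, 4, 1, 1; Σd² = 8
ρ = 1 − 6·8/(6·35) = 1 − 48/210 = 0.771

0.771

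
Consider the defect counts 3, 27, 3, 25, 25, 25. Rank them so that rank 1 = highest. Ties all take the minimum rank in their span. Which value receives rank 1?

Sorted (descending): 27, 25, 25, 25, 3, 3
The 3 values of 25 occupy positions 2–4 → each gets rank 2.
The 2 values of 3 occupy positions 5–6 → each gets rank 5.
Rank 1 → value 27.

27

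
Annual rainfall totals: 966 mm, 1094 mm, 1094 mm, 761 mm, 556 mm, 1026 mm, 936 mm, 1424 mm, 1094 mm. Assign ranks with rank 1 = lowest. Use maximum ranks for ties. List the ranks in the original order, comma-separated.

Sorted (ascending): 556, 761, 936, 966, 1026, 1094, 1094, 1094, 1424
The 3 values of 1094 occupy positions 6–8 → each gets rank 8.

4, 8, 8, 2, 1, 5, 3, 9, 8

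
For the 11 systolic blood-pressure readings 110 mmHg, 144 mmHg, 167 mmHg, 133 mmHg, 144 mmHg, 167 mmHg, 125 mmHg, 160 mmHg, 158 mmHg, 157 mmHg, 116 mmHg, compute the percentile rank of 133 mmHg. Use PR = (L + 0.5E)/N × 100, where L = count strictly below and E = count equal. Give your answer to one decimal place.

31.8

N = 11.
Strictly below 133: 3. Equal to 133: 1.
PR = (3 + 0.5·1)/11 × 100 = 31.8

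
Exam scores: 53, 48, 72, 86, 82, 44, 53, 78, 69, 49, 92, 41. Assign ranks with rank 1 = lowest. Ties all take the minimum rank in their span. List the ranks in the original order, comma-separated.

Sorted (ascending): 41, 44, 48, 49, 53, 53, 69, 72, 78, 82, 86, 92
The 2 values of 53 occupy positions 5–6 → each gets rank 5.

5, 3, 8, 11, 10, 2, 5, 9, 7, 4, 12, 1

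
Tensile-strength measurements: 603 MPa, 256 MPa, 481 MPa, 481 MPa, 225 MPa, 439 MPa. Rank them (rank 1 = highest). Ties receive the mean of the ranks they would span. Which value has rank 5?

256

Sorted (descending): 603, 481, 481, 439, 256, 225
The 2 values of 481 occupy positions 2–3 → average rank (2+3)/2 = 2.5.
Rank 5 → value 256.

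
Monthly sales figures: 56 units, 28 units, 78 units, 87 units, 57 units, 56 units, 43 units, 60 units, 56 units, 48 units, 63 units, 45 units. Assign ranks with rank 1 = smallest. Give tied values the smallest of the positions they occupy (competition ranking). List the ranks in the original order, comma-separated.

Sorted (ascending): 28, 43, 45, 48, 56, 56, 56, 57, 60, 63, 78, 87
The 3 values of 56 occupy positions 5–7 → each gets rank 5.

5, 1, 11, 12, 8, 5, 2, 9, 5, 4, 10, 3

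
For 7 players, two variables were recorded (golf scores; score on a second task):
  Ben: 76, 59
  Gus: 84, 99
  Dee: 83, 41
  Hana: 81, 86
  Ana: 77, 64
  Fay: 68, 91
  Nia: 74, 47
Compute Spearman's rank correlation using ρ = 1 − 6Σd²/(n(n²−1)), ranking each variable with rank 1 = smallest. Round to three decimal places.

0.107

Ranks of variable 1: 3, 7, 6, 5, 4, 1, 2
Ranks of variable 2: 3, 7, 1, 5, 4, 6, 2
d = r₁ − r₂: 0, 0, 5, 0, 0, -5, 0
d²: 0, 0, 25, 0, 0, 25, 0; Σd² = 50
ρ = 1 − 6·50/(7·48) = 1 − 300/336 = 0.107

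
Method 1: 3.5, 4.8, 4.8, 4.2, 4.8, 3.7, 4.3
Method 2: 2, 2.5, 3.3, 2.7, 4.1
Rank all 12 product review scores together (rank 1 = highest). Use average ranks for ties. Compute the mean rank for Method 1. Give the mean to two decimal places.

Sorted (descending): 4.8, 4.8, 4.8, 4.3, 4.2, 4.1, 3.7, 3.5, 3.3, 2.7, 2.5, 2
The 3 values of 4.8 occupy positions 1–3 → average rank 2.
Method 1 values → pooled ranks: 3.5→8, 4.8→2, 4.8→2, 4.2→5, 4.8→2, 3.7→7, 4.3→4
Mean rank = (8 + 2 + 2 + 5 + 2 + 7 + 4) / 7 = 4.29

4.29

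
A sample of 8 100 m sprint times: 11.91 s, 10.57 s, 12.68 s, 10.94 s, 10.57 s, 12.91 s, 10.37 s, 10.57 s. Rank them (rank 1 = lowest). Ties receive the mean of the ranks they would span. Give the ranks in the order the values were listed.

Sorted (ascending): 10.37, 10.57, 10.57, 10.57, 10.94, 11.91, 12.68, 12.91
The 3 values of 10.57 occupy positions 2–4 → average rank 3.

6, 3, 7, 5, 3, 8, 1, 3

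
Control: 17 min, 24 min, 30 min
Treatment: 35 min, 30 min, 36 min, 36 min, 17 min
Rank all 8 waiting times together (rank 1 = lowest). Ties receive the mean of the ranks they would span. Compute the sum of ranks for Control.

9

Sorted (ascending): 17, 17, 24, 30, 30, 35, 36, 36
The 2 values of 17 occupy positions 1–2 → average rank (1+2)/2 = 1.5.
The 2 values of 30 occupy positions 4–5 → average rank (4+5)/2 = 4.5.
The 2 values of 36 occupy positions 7–8 → average rank (7+8)/2 = 7.5.
Control values → pooled ranks: 17→1.5, 24→3, 30→4.5
Rank sum = 1.5 + 3 + 4.5 = 9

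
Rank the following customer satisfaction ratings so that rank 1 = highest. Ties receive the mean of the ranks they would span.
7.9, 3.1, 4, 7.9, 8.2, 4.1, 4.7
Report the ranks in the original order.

Sorted (descending): 8.2, 7.9, 7.9, 4.7, 4.1, 4, 3.1
The 2 values of 7.9 occupy positions 2–3 → average rank (2+3)/2 = 2.5.

2.5, 7, 6, 2.5, 1, 5, 4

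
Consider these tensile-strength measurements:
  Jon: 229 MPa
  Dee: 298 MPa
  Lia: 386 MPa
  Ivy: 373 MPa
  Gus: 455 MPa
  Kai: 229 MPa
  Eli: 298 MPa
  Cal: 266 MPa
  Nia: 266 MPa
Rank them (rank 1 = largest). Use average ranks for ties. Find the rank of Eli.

4.5

Sorted (descending): 455, 386, 373, 298, 298, 266, 266, 229, 229
The 2 values of 298 occupy positions 4–5 → average rank (4+5)/2 = 4.5.
The 2 values of 266 occupy positions 6–7 → average rank (6+7)/2 = 6.5.
The 2 values of 229 occupy positions 8–9 → average rank (8+9)/2 = 8.5.
Eli has value 298 MPa → rank 4.5.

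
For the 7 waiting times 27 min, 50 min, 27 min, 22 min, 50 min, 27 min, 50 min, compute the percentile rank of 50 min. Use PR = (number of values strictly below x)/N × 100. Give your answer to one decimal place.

N = 7.
Strictly below 50: 4. Equal to 50: 3.
PR = 4/7 × 100 = 57.1

57.1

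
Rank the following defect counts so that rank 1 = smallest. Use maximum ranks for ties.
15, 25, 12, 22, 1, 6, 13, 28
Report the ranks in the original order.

Sorted (ascending): 1, 6, 12, 13, 15, 22, 25, 28
No ties — each value takes its position as its rank.

5, 7, 3, 6, 1, 2, 4, 8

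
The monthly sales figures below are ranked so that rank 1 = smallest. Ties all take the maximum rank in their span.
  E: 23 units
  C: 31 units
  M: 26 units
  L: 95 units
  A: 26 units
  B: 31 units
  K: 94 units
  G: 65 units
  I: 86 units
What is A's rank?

3

Sorted (ascending): 23, 26, 26, 31, 31, 65, 86, 94, 95
The 2 values of 26 occupy positions 2–3 → each gets rank 3.
The 2 values of 31 occupy positions 4–5 → each gets rank 5.
A has value 26 units → rank 3.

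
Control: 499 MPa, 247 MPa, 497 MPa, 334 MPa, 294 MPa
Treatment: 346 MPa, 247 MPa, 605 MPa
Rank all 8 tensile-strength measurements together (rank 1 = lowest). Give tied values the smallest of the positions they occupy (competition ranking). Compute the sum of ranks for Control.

Sorted (ascending): 247, 247, 294, 334, 346, 497, 499, 605
The 2 values of 247 occupy positions 1–2 → each gets rank 1.
Control values → pooled ranks: 499→7, 247→1, 497→6, 334→4, 294→3
Rank sum = 7 + 1 + 6 + 4 + 3 = 21

21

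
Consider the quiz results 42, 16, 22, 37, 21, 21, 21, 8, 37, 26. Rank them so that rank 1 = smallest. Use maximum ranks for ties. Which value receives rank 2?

16

Sorted (ascending): 8, 16, 21, 21, 21, 22, 26, 37, 37, 42
The 3 values of 21 occupy positions 3–5 → each gets rank 5.
The 2 values of 37 occupy positions 8–9 → each gets rank 9.
Rank 2 → value 16.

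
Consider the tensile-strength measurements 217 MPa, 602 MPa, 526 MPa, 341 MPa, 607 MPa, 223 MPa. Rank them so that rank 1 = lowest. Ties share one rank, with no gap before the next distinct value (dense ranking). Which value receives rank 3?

341

Sorted (ascending): 217, 223, 341, 526, 602, 607
No ties — each value takes its position as its rank.
Rank 3 → value 341.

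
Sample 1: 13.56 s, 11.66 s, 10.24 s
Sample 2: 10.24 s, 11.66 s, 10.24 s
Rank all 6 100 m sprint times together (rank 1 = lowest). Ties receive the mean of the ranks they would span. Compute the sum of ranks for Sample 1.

12.5

Sorted (ascending): 10.24, 10.24, 10.24, 11.66, 11.66, 13.56
The 3 values of 10.24 occupy positions 1–3 → average rank 2.
The 2 values of 11.66 occupy positions 4–5 → average rank (4+5)/2 = 4.5.
Sample 1 values → pooled ranks: 13.56→6, 11.66→4.5, 10.24→2
Rank sum = 6 + 4.5 + 2 = 12.5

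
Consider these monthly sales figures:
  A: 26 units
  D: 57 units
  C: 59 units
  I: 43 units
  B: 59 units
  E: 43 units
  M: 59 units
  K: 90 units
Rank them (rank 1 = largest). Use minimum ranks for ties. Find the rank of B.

2

Sorted (descending): 90, 59, 59, 59, 57, 43, 43, 26
The 3 values of 59 occupy positions 2–4 → each gets rank 2.
The 2 values of 43 occupy positions 6–7 → each gets rank 6.
B has value 59 units → rank 2.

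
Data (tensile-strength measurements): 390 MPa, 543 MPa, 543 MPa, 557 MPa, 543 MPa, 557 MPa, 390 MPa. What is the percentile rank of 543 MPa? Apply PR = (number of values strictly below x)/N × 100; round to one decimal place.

N = 7.
Strictly below 543: 2. Equal to 543: 3.
PR = 2/7 × 100 = 28.6

28.6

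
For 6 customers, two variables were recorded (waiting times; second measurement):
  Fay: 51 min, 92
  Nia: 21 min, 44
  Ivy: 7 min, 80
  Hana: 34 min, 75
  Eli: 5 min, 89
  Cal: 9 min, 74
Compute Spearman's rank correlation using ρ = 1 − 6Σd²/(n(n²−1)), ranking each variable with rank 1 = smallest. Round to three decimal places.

0.029

Ranks of variable 1: 6, 4, 2, 5, 1, 3
Ranks of variable 2: 6, 1, 4, 3, 5, 2
d = r₁ − r₂: 0, 3, -2, 2, -4, 1
d²: 0, 9, 4, 4, 16, 1; Σd² = 34
ρ = 1 − 6·34/(6·35) = 1 − 204/210 = 0.029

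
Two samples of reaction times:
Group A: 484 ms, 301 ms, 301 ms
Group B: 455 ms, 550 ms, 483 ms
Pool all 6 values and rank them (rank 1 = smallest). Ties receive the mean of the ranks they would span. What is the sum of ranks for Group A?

Sorted (ascending): 301, 301, 455, 483, 484, 550
The 2 values of 301 occupy positions 1–2 → average rank (1+2)/2 = 1.5.
Group A values → pooled ranks: 484→5, 301→1.5, 301→1.5
Rank sum = 5 + 1.5 + 1.5 = 8

8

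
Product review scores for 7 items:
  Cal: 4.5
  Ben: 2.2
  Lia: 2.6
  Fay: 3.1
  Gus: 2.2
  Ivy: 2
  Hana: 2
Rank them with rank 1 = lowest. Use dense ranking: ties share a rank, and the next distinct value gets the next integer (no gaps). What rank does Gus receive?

2

Sorted (ascending): 2, 2, 2.2, 2.2, 2.6, 3.1, 4.5
The 2 values of 2 share dense rank 1.
The 2 values of 2.2 share dense rank 2.
Remaining distinct values take the next consecutive integers.
Gus has value 2.2 → rank 2.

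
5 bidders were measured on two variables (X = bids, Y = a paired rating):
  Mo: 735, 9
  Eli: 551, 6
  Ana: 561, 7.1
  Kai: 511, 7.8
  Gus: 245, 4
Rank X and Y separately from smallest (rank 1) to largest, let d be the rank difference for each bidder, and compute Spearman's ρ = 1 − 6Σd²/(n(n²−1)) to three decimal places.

0.700

Ranks of variable 1: 5, 3, 4, 2, 1
Ranks of variable 2: 5, 2, 3, 4, 1
d = r₁ − r₂: 0, 1, 1, -2, 0
d²: 0, 1, 1, 4, 0; Σd² = 6
ρ = 1 − 6·6/(5·24) = 1 − 36/120 = 0.700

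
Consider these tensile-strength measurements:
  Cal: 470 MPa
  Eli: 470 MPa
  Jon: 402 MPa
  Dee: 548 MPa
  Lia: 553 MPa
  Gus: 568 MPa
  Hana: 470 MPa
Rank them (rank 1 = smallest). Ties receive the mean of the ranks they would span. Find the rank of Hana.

Sorted (ascending): 402, 470, 470, 470, 548, 553, 568
The 3 values of 470 occupy positions 2–4 → average rank 3.
Hana has value 470 MPa → rank 3.

3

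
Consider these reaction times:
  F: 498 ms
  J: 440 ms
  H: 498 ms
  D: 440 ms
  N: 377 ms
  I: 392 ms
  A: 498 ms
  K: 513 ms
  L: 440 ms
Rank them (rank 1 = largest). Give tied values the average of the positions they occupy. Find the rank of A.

3

Sorted (descending): 513, 498, 498, 498, 440, 440, 440, 392, 377
The 3 values of 498 occupy positions 2–4 → average rank 3.
The 3 values of 440 occupy positions 5–7 → average rank 6.
A has value 498 ms → rank 3.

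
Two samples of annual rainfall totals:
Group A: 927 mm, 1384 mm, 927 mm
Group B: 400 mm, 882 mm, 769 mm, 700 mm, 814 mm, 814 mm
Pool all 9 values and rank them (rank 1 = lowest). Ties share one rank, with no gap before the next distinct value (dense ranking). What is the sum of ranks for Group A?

19

Sorted (ascending): 400, 700, 769, 814, 814, 882, 927, 927, 1384
The 2 values of 814 share dense rank 4.
The 2 values of 927 share dense rank 6.
Remaining distinct values take the next consecutive integers.
Group A values → pooled ranks: 927→6, 1384→7, 927→6
Rank sum = 6 + 7 + 6 = 19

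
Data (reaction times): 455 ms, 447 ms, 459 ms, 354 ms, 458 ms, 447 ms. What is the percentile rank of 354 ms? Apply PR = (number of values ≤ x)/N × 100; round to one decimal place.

N = 6.
Strictly below 354: 0. Equal to 354: 1.
PR = 1/6 × 100 = 16.7

16.7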